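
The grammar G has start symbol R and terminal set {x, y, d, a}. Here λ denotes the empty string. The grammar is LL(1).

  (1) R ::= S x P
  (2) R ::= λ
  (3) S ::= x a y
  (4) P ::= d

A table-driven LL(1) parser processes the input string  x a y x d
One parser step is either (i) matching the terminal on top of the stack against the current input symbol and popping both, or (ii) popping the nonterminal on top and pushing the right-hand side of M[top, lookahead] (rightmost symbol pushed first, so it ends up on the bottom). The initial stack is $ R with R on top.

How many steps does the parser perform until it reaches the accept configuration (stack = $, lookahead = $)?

8

step 1: stack=$ R  input=x a y x d $  — expand R ::= S x P
step 2: stack=$ P x S  input=x a y x d $  — expand S ::= x a y
step 3: stack=$ P x y a x  input=x a y x d $  — match x
step 4: stack=$ P x y a  input=a y x d $  — match a
step 5: stack=$ P x y  input=y x d $  — match y
step 6: stack=$ P x  input=x d $  — match x
step 7: stack=$ P  input=d $  — expand P ::= d
step 8: stack=$ d  input=d $  — match d
Accept reached after 8 steps.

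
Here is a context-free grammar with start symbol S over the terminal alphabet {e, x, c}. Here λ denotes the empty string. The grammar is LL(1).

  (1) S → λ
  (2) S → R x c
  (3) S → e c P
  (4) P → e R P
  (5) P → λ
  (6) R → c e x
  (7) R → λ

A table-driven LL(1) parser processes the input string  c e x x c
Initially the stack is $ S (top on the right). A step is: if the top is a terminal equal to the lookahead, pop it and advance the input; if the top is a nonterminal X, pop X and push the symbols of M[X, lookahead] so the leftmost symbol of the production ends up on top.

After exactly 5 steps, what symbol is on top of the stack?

step 1: stack=$ S  input=c e x x c $  — expand S → R x c
step 2: stack=$ c x R  input=c e x x c $  — expand R → c e x
step 3: stack=$ c x x e c  input=c e x x c $  — match c
step 4: stack=$ c x x e  input=e x x c $  — match e
step 5: stack=$ c x x  input=x x c $  — match x
Stack after step 5: $ c x (top = x).

x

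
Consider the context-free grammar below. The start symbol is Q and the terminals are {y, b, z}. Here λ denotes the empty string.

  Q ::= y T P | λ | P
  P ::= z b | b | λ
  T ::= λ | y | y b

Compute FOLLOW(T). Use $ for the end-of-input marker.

{$, b, z}

FIRST(P): from P::=z b we get {z}; from P::=b we get {b}; from P::=λ we get {λ}. So FIRST(P) = {λ, b, z}.
FIRST(T): from T::=λ we get {λ}; from T::=y we get {y}; from T::=y b we get {y}. So FIRST(T) = {λ, y}.
FIRST(Q): from Q::=y T P we get {y}; from Q::=λ we get {λ}; from Q::=P we get {λ, b, z}. So FIRST(Q) = {λ, b, y, z}.
FOLLOW(Q) includes $ since Q is the start symbol.
FOLLOW(Q): Q appears on no right-hand side. Thus FOLLOW(Q) = {$}.
FOLLOW(P): in Q::=y T P, the suffix after P is empty, so FOLLOW(P) ⊇ FOLLOW(Q) = {$}; in Q::=P, the suffix after P is empty, so FOLLOW(P) ⊇ FOLLOW(Q) = {$}. Thus FOLLOW(P) = {$}.
FOLLOW(T): in Q::=y T P, T is followed by P with FIRST {λ, b, z}; in Q::=y T P, the suffix after T is nullable, so FOLLOW(T) ⊇ FOLLOW(Q) = {$}. Thus FOLLOW(T) = {$, b, z}.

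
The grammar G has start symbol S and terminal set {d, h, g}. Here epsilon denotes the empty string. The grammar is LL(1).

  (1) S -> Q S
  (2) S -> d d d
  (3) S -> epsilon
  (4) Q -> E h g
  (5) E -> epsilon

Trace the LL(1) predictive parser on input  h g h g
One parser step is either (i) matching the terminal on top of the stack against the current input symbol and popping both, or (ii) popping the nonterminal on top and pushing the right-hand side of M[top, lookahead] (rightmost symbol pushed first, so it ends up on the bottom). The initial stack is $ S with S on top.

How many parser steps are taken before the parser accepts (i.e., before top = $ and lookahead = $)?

11

      Stack      Input      Action
   1  $ S        h g h g $  expand S -> Q S
   2  $ S Q      h g h g $  expand Q -> E h g
   3  $ S g h E  h g h g $  expand E -> epsilon
   4  $ S g h    h g h g $  match h
   5  $ S g      g h g $    match g
   6  $ S        h g $      expand S -> Q S
   7  $ S Q      h g $      expand Q -> E h g
   8  $ S g h E  h g $      expand E -> epsilon
   9  $ S g h    h g $      match h
  10  $ S g      g $        match g
  11  $ S        $          expand S -> epsilon
Accept reached after 11 steps.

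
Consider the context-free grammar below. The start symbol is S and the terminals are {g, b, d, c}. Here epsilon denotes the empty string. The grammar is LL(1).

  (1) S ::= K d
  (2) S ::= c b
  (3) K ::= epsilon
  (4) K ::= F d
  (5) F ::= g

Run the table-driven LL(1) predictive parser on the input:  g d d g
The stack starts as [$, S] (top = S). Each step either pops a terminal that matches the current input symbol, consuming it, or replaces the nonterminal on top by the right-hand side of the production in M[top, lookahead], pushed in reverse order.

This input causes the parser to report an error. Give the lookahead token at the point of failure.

g

step 1: stack=$ S  input=g d d g $  — expand S ::= K d
step 2: stack=$ d K  input=g d d g $  — expand K ::= F d
step 3: stack=$ d d F  input=g d d g $  — expand F ::= g
step 4: stack=$ d d g  input=g d d g $  — match g
step 5: stack=$ d d  input=d d g $  — match d
step 6: stack=$ d  input=d g $  — match d
step 7: stack=$  input=g $  — error: stack empty but input remains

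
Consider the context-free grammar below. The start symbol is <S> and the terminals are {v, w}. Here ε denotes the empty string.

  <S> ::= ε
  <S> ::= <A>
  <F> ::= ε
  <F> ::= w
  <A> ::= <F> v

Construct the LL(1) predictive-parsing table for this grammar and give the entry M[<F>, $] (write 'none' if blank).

FIRST(<F>) = {ε, w}
FIRST(<A>) = {v, w}  (via <F> v)
FIRST(<S>) = {ε, v, w}  (via <A>)
FOLLOW(<S>) includes $ since <S> is the start symbol.
FOLLOW(<F>): in <A>::=<F> v, <F> is followed by v with FIRST {v}. Thus FOLLOW(<F>) = {v}.
For <F> ::= ε: FIRST(ε) = {ε}, so it goes in M[<F>, t] for t ∈ {}; since ε ∈ FIRST, also for every t ∈ FOLLOW(<F>) = {v}.
For <F> ::= w: FIRST(w) = {w}, so it goes in M[<F>, t] for t ∈ {w}.
None of these place a production in M[<F>, $].

none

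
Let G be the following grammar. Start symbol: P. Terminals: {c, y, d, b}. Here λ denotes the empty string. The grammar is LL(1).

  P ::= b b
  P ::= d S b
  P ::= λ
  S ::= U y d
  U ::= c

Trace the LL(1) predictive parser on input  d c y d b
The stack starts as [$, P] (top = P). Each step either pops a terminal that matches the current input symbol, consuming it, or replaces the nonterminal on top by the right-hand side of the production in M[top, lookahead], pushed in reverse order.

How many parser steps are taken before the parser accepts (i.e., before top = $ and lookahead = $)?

step 1: stack=$ P  input=d c y d b $  — expand P ::= d S b
step 2: stack=$ b S d  input=d c y d b $  — match d
step 3: stack=$ b S  input=c y d b $  — expand S ::= U y d
step 4: stack=$ b d y U  input=c y d b $  — expand U ::= c
step 5: stack=$ b d y c  input=c y d b $  — match c
step 6: stack=$ b d y  input=y d b $  — match y
step 7: stack=$ b d  input=d b $  — match d
step 8: stack=$ b  input=b $  — match b
Accept reached after 8 steps.

8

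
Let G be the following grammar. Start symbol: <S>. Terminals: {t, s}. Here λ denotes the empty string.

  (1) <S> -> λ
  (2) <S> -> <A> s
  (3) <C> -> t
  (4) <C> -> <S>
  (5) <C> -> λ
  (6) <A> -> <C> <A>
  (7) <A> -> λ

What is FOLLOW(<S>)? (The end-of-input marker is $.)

FIRST(<S>) = {λ, s, t}  (via <A> s)
FIRST(<C>) = {λ, s, t}  (via <S>)
FIRST(<A>) = {λ, s, t}  (via <C> <A>)
FOLLOW(<S>) includes $ since <S> is the start symbol.
FOLLOW(<A>): in <S>-><A> s, <A> is followed by s with FIRST {s}; in <A>-><C> <A>, the suffix after <A> is empty (adds nothing new). Thus FOLLOW(<A>) = {s}.
FOLLOW(<C>): in <A>-><C> <A>, <C> is followed by <A> with FIRST {λ, s, t}; in <A>-><C> <A>, the suffix after <C> is nullable, so FOLLOW(<C>) ⊇ FOLLOW(<A>) = {s}. Thus FOLLOW(<C>) = {s, t}.
FOLLOW(<S>): in <C>-><S>, the suffix after <S> is empty, so FOLLOW(<S>) ⊇ FOLLOW(<C>) = {s, t}. Thus FOLLOW(<S>) = {$, s, t}.

{$, s, t}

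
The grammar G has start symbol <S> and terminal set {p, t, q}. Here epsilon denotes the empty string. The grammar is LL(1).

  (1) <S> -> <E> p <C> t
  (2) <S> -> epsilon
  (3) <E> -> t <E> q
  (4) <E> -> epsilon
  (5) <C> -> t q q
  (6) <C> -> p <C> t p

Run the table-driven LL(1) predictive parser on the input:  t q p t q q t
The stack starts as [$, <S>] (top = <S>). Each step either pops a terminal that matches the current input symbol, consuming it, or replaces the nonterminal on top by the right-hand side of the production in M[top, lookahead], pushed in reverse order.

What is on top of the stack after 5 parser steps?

step 1: stack=$ <S>  input=t q p t q q t $  — expand <S> -> <E> p <C> t
step 2: stack=$ t <C> p <E>  input=t q p t q q t $  — expand <E> -> t <E> q
step 3: stack=$ t <C> p q <E> t  input=t q p t q q t $  — match t
step 4: stack=$ t <C> p q <E>  input=q p t q q t $  — expand <E> -> epsilon
step 5: stack=$ t <C> p q  input=q p t q q t $  — match q
Stack after step 5: $ t <C> p (top = p).

p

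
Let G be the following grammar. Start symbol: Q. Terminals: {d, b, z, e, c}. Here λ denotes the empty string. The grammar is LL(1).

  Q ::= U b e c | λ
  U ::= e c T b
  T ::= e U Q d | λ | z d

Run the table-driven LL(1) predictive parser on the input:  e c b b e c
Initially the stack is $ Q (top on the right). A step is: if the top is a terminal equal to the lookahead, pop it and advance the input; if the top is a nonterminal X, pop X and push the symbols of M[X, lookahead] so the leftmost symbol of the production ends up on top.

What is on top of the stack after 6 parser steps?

b

     Stack            Input          Action
  1  $ Q              e c b b e c $  expand Q ::= U b e c
  2  $ c e b U        e c b b e c $  expand U ::= e c T b
  3  $ c e b b T c e  e c b b e c $  match e
  4  $ c e b b T c    c b b e c $    match c
  5  $ c e b b T      b b e c $      expand T ::= λ
  6  $ c e b b        b b e c $      match b
Stack after step 6: $ c e b (top = b).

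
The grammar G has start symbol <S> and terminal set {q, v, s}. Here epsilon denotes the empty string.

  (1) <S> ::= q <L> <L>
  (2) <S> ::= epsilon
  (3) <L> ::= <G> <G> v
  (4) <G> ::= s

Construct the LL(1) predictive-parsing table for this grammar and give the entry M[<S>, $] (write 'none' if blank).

FIRST(<S>) = {epsilon, q}
FIRST(<G>) = {s}
FIRST(<L>) = {s}  (via <G> <G> v)
FOLLOW(<S>) includes $ since <S> is the start symbol.
FOLLOW(<S>): <S> appears on no right-hand side. Thus FOLLOW(<S>) = {$}.
For <S> ::= q <L> <L>: FIRST(q <L> <L>) = {q}, so it goes in M[<S>, t] for t ∈ {q}.
For <S> ::= epsilon: FIRST(epsilon) = {epsilon}, so it goes in M[<S>, t] for t ∈ {}; since epsilon ∈ FIRST, also for every t ∈ FOLLOW(<S>) = {$}.

<S> ::= epsilon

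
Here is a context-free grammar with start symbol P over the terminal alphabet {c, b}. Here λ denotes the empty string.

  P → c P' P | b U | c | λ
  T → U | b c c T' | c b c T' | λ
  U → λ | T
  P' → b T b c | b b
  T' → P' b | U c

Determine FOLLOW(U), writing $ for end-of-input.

FIRST(P) = {λ, b, c}
FIRST(P') = {b}
FIRST(T) = {λ, b, c}  (via U)
FIRST(U) = {λ, b, c}  (via T)
FIRST(T') = {b, c}  (via P' b, U c)
FOLLOW(P) includes $ since P is the start symbol.
FOLLOW(P): in P→c P' P, the suffix after P is empty (adds nothing new). Thus FOLLOW(P) = {$}.
FOLLOW(P'): in P→c P' P, P' is followed by P with FIRST {λ, b, c}; in P→c P' P, the suffix after P' is nullable, so FOLLOW(P') ⊇ FOLLOW(P) = {$}; in T'→P' b, P' is followed by b with FIRST {b}. Thus FOLLOW(P') = {$, b, c}.
FOLLOW(T): in U→T, the suffix after T is empty, so FOLLOW(T) ⊇ FOLLOW(U) = {$, b, c}; in P'→b T b c, T is followed by b c with FIRST {b}. Thus FOLLOW(T) = {$, b, c}.
FOLLOW(U): in P→b U, the suffix after U is empty, so FOLLOW(U) ⊇ FOLLOW(P) = {$}; in T→U, the suffix after U is empty, so FOLLOW(U) ⊇ FOLLOW(T) = {$, b, c}; in T'→U c, U is followed by c with FIRST {c}. Thus FOLLOW(U) = {$, b, c}.
FOLLOW(T'): in T→b c c T', the suffix after T' is empty, so FOLLOW(T') ⊇ FOLLOW(T) = {$, b, c}; in T→c b c T', the suffix after T' is empty, so FOLLOW(T') ⊇ FOLLOW(T) = {$, b, c}. Thus FOLLOW(T') = {$, b, c}.

{$, b, c}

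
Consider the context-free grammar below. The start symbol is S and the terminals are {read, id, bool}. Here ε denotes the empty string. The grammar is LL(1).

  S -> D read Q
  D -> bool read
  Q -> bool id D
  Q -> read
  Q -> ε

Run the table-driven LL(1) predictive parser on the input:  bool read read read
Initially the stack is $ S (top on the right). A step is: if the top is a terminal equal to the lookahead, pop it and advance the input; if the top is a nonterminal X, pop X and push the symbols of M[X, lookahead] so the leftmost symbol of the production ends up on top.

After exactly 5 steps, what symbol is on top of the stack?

step 1: stack=$ S  input=bool read read read $  — expand S -> D read Q
step 2: stack=$ Q read D  input=bool read read read $  — expand D -> bool read
step 3: stack=$ Q read read bool  input=bool read read read $  — match bool
step 4: stack=$ Q read read  input=read read read $  — match read
step 5: stack=$ Q read  input=read read $  — match read
Stack after step 5: $ Q (top = Q).

Q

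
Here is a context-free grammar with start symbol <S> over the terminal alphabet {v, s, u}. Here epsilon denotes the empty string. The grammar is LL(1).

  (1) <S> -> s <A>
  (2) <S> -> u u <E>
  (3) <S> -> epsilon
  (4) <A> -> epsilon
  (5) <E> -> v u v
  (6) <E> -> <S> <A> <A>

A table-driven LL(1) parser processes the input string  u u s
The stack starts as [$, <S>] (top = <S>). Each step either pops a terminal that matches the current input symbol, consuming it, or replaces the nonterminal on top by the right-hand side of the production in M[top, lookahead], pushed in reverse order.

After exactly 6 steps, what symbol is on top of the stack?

<A>

     Stack            Input    Action
  1  $ <S>            u u s $  expand <S> -> u u <E>
  2  $ <E> u u        u u s $  match u
  3  $ <E> u          u s $    match u
  4  $ <E>            s $      expand <E> -> <S> <A> <A>
  5  $ <A> <A> <S>    s $      expand <S> -> s <A>
  6  $ <A> <A> <A> s  s $      match s
Stack after step 6: $ <A> <A> <A> (top = <A>).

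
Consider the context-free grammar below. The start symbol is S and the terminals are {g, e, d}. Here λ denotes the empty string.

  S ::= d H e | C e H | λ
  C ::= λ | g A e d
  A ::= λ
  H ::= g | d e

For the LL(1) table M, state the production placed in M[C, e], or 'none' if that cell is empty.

FIRST(C) = {λ, g}
FIRST(A) = {λ}
FIRST(H) = {d, g}
FIRST(S) = {λ, d, e, g}  (via C e H)
FOLLOW(S) includes $ since S is the start symbol.
FOLLOW(C): in S::=C e H, C is followed by e H with FIRST {e}. Thus FOLLOW(C) = {e}.
For C ::= λ: FIRST(λ) = {λ}, so it goes in M[C, t] for t ∈ {}; since λ ∈ FIRST, also for every t ∈ FOLLOW(C) = {e}.
For C ::= g A e d: FIRST(g A e d) = {g}, so it goes in M[C, t] for t ∈ {g}.

C ::= λ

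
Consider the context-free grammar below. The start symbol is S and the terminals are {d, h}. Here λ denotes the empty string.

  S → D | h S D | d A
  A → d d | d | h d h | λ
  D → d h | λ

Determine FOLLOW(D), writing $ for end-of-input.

FIRST(A): from A→d d we get {d}; from A→d we get {d}; from A→h d h we get {h}; from A→λ we get {λ}. So FIRST(A) = {λ, d, h}.
FIRST(D): from D→d h we get {d}; from D→λ we get {λ}. So FIRST(D) = {λ, d}.
FIRST(S): from S→D we get {λ, d}; from S→h S D we get {h}; from S→d A we get {d}. So FIRST(S) = {λ, d, h}.
FOLLOW(S) includes $ since S is the start symbol.
FOLLOW(S): in S→h S D, S is followed by D with FIRST {λ, d}; in S→h S D, the suffix after S is nullable (adds nothing new). Thus FOLLOW(S) = {$, d}.
FOLLOW(A): in S→d A, the suffix after A is empty, so FOLLOW(A) ⊇ FOLLOW(S) = {$, d}. Thus FOLLOW(A) = {$, d}.
FOLLOW(D): in S→D, the suffix after D is empty, so FOLLOW(D) ⊇ FOLLOW(S) = {$, d}; in S→h S D, the suffix after D is empty, so FOLLOW(D) ⊇ FOLLOW(S) = {$, d}. Thus FOLLOW(D) = {$, d}.

{$, d}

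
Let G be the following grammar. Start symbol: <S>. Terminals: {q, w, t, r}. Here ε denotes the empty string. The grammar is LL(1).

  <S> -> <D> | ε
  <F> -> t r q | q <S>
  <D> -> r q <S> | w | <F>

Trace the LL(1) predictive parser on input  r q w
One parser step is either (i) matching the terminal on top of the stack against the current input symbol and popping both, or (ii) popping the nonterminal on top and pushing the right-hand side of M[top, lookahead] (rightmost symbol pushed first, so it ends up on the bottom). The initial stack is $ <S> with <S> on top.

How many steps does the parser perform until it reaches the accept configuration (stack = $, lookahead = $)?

     Stack      Input    Action
  1  $ <S>      r q w $  expand <S> -> <D>
  2  $ <D>      r q w $  expand <D> -> r q <S>
  3  $ <S> q r  r q w $  match r
  4  $ <S> q    q w $    match q
  5  $ <S>      w $      expand <S> -> <D>
  6  $ <D>      w $      expand <D> -> w
  7  $ w        w $      match w
Accept reached after 7 steps.

7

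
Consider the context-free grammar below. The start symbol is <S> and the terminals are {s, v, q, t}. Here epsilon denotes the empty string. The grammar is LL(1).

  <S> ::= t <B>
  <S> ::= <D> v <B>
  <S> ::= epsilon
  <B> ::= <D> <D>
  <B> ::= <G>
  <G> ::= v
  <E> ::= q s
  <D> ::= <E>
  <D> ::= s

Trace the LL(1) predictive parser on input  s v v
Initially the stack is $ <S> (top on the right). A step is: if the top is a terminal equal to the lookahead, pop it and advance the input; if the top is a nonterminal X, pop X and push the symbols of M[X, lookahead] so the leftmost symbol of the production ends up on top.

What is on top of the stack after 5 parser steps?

<G>

     Stack        Input    Action
  1  $ <S>        s v v $  expand <S> ::= <D> v <B>
  2  $ <B> v <D>  s v v $  expand <D> ::= s
  3  $ <B> v s    s v v $  match s
  4  $ <B> v      v v $    match v
  5  $ <B>        v $      expand <B> ::= <G>
Stack after step 5: $ <G> (top = <G>).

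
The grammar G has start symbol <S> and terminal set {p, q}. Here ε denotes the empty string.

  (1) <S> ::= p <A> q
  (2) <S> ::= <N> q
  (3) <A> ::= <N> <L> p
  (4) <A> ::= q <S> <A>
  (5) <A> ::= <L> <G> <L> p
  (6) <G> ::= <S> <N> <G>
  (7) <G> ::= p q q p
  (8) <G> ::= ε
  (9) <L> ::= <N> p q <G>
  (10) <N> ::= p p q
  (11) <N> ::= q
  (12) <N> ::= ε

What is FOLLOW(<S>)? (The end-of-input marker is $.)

{$, p, q}

FIRST(<N>): from <N>::=p p q we get {p}; from <N>::=q we get {q}; from <N>::=ε we get {ε}. So FIRST(<N>) = {ε, p, q}.
FIRST(<S>): from <S>::=p <A> q we get {p}; from <S>::=<N> q we get {p, q}. So FIRST(<S>) = {p, q}.
FIRST(<L>): from <L>::=<N> p q <G> we get {p, q}. So FIRST(<L>) = {p, q}.
FIRST(<A>): from <A>::=<N> <L> p we get {p, q}; from <A>::=q <S> <A> we get {q}; from <A>::=<L> <G> <L> p we get {p, q}. So FIRST(<A>) = {p, q}.
FIRST(<G>): from <G>::=<S> <N> <G> we get {p, q}; from <G>::=p q q p we get {p}; from <G>::=ε we get {ε}. So FIRST(<G>) = {ε, p, q}.
FOLLOW(<S>) includes $ since <S> is the start symbol.
FOLLOW(<A>): in <S>::=p <A> q, <A> is followed by q with FIRST {q}; in <A>::=q <S> <A>, the suffix after <A> is empty (adds nothing new). Thus FOLLOW(<A>) = {q}.
FOLLOW(<L>): in <A>::=<N> <L> p, <L> is followed by p with FIRST {p}; in <A>::=<L> <G> <L> p (occurrence 1), <L> is followed by <G> <L> p with FIRST {p, q}; in <A>::=<L> <G> <L> p (occurrence 2), <L> is followed by p with FIRST {p}. Thus FOLLOW(<L>) = {p, q}.
FOLLOW(<G>): in <A>::=<L> <G> <L> p, <G> is followed by <L> p with FIRST {p, q}; in <G>::=<S> <N> <G>, the suffix after <G> is empty (adds nothing new); in <L>::=<N> p q <G>, the suffix after <G> is empty, so FOLLOW(<G>) ⊇ FOLLOW(<L>) = {p, q}. Thus FOLLOW(<G>) = {p, q}.
FOLLOW(<S>): in <A>::=q <S> <A>, <S> is followed by <A> with FIRST {p, q}; in <G>::=<S> <N> <G>, <S> is followed by <N> <G> with FIRST {ε, p, q}; in <G>::=<S> <N> <G>, the suffix after <S> is nullable, so FOLLOW(<S>) ⊇ FOLLOW(<G>) = {p, q}. Thus FOLLOW(<S>) = {$, p, q}.
FOLLOW(<N>): in <S>::=<N> q, <N> is followed by q with FIRST {q}; in <A>::=<N> <L> p, <N> is followed by <L> p with FIRST {p, q}; in <G>::=<S> <N> <G>, <N> is followed by <G> with FIRST {ε, p, q}; in <G>::=<S> <N> <G>, the suffix after <N> is nullable, so FOLLOW(<N>) ⊇ FOLLOW(<G>) = {p, q}; in <L>::=<N> p q <G>, <N> is followed by p q <G> with FIRST {p}. Thus FOLLOW(<N>) = {p, q}.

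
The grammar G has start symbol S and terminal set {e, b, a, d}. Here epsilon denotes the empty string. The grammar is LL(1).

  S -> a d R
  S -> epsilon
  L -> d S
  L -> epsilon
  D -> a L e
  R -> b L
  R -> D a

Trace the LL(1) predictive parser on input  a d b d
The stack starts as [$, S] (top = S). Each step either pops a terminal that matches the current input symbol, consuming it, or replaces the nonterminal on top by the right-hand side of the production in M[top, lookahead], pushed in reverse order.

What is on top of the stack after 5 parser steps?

step 1: stack=$ S  input=a d b d $  — expand S -> a d R
step 2: stack=$ R d a  input=a d b d $  — match a
step 3: stack=$ R d  input=d b d $  — match d
step 4: stack=$ R  input=b d $  — expand R -> b L
step 5: stack=$ L b  input=b d $  — match b
Stack after step 5: $ L (top = L).

L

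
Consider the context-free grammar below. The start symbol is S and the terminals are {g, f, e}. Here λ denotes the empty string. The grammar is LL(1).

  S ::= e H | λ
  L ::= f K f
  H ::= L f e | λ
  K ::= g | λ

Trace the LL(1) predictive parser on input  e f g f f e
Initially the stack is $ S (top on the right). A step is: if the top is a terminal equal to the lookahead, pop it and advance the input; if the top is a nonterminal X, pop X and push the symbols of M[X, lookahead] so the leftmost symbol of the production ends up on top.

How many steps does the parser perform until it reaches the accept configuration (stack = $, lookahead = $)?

10

step 1: stack=$ S  input=e f g f f e $  — expand S ::= e H
step 2: stack=$ H e  input=e f g f f e $  — match e
step 3: stack=$ H  input=f g f f e $  — expand H ::= L f e
step 4: stack=$ e f L  input=f g f f e $  — expand L ::= f K f
step 5: stack=$ e f f K f  input=f g f f e $  — match f
step 6: stack=$ e f f K  input=g f f e $  — expand K ::= g
step 7: stack=$ e f f g  input=g f f e $  — match g
step 8: stack=$ e f f  input=f f e $  — match f
step 9: stack=$ e f  input=f e $  — match f
step 10: stack=$ e  input=e $  — match e
Accept reached after 10 steps.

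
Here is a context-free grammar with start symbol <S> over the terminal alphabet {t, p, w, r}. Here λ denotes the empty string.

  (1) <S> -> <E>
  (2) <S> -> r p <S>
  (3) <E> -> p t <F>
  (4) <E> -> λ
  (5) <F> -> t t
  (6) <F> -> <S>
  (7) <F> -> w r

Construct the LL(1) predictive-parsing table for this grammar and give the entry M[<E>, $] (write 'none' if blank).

FIRST(<E>) = {λ, p}
FIRST(<S>) = {λ, p, r}  (via <E>)
FIRST(<F>) = {λ, p, r, t, w}  (via <S>)
FOLLOW(<S>) includes $ since <S> is the start symbol.
FOLLOW(<S>): in <S>->r p <S>, the suffix after <S> is empty (adds nothing new); in <F>-><S>, the suffix after <S> is empty, so FOLLOW(<S>) ⊇ FOLLOW(<F>) = {$}. Thus FOLLOW(<S>) = {$}.
FOLLOW(<E>): in <S>-><E>, the suffix after <E> is empty, so FOLLOW(<E>) ⊇ FOLLOW(<S>) = {$}. Thus FOLLOW(<E>) = {$}.
For <E> -> p t <F>: FIRST(p t <F>) = {p}, so it goes in M[<E>, t] for t ∈ {p}.
For <E> -> λ: FIRST(λ) = {λ}, so it goes in M[<E>, t] for t ∈ {}; since λ ∈ FIRST, also for every t ∈ FOLLOW(<E>) = {$}.

<E> -> λ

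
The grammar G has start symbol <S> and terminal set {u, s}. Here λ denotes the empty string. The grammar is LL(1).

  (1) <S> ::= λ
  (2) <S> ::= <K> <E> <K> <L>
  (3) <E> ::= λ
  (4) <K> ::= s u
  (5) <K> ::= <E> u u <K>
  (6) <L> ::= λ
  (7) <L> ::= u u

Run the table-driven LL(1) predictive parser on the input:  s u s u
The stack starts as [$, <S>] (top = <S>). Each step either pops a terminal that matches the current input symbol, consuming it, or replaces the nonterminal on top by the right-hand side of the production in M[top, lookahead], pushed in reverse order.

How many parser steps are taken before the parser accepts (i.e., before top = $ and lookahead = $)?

step 1: stack=$ <S>  input=s u s u $  — expand <S> ::= <K> <E> <K> <L>
step 2: stack=$ <L> <K> <E> <K>  input=s u s u $  — expand <K> ::= s u
step 3: stack=$ <L> <K> <E> u s  input=s u s u $  — match s
step 4: stack=$ <L> <K> <E> u  input=u s u $  — match u
step 5: stack=$ <L> <K> <E>  input=s u $  — expand <E> ::= λ
step 6: stack=$ <L> <K>  input=s u $  — expand <K> ::= s u
step 7: stack=$ <L> u s  input=s u $  — match s
step 8: stack=$ <L> u  input=u $  — match u
step 9: stack=$ <L>  input=$  — expand <L> ::= λ
Accept reached after 9 steps.

9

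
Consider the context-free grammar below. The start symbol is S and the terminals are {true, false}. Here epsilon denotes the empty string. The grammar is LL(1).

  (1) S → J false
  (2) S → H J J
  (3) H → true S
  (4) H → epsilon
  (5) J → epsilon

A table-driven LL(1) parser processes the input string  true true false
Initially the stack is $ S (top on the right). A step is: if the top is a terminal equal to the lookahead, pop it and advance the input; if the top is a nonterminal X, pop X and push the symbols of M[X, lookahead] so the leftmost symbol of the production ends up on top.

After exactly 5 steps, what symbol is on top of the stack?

step 1: stack=$ S  input=true true false $  — expand S → H J J
step 2: stack=$ J J H  input=true true false $  — expand H → true S
step 3: stack=$ J J S true  input=true true false $  — match true
step 4: stack=$ J J S  input=true false $  — expand S → H J J
step 5: stack=$ J J J J H  input=true false $  — expand H → true S
Stack after step 5: $ J J J J S true (top = true).

true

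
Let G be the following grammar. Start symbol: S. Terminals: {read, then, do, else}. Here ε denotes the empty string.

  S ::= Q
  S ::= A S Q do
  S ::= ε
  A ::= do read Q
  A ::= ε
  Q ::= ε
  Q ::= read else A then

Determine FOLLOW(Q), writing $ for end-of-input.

{$, do, read, then}

FIRST(A) = {ε, do}
FIRST(Q) = {ε, read}
FIRST(S) = {ε, do, read}  (via Q, A S Q do)
FOLLOW(S) includes $ since S is the start symbol.
FOLLOW(S): in S::=A S Q do, S is followed by Q do with FIRST {do, read}. Thus FOLLOW(S) = {$, do, read}.
FOLLOW(A): in S::=A S Q do, A is followed by S Q do with FIRST {do, read}; in Q::=read else A then, A is followed by then with FIRST {then}. Thus FOLLOW(A) = {do, read, then}.
FOLLOW(Q): in S::=Q, the suffix after Q is empty, so FOLLOW(Q) ⊇ FOLLOW(S) = {$, do, read}; in S::=A S Q do, Q is followed by do with FIRST {do}; in A::=do read Q, the suffix after Q is empty, so FOLLOW(Q) ⊇ FOLLOW(A) = {do, read, then}. Thus FOLLOW(Q) = {$, do, read, then}.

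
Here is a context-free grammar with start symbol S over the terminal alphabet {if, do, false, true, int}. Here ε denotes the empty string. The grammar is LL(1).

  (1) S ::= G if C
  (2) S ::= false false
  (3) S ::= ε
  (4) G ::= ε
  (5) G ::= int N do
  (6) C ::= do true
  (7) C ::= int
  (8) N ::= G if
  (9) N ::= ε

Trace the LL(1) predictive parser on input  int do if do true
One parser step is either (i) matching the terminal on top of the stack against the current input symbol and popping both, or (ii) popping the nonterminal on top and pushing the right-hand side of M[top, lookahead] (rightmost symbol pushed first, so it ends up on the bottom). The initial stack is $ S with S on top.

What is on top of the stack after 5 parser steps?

     Stack            Input                Action
  1  $ S              int do if do true $  expand S ::= G if C
  2  $ C if G         int do if do true $  expand G ::= int N do
  3  $ C if do N int  int do if do true $  match int
  4  $ C if do N      do if do true $      expand N ::= ε
  5  $ C if do        do if do true $      match do
Stack after step 5: $ C if (top = if).

if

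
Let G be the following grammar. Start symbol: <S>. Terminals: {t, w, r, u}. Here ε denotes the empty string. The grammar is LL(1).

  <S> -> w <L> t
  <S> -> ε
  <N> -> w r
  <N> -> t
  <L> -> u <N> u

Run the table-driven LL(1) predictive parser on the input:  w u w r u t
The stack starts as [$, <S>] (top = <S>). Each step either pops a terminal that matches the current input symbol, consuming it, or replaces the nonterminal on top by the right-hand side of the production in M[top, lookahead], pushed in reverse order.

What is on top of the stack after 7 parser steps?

u

     Stack        Input          Action
  1  $ <S>        w u w r u t $  expand <S> -> w <L> t
  2  $ t <L> w    w u w r u t $  match w
  3  $ t <L>      u w r u t $    expand <L> -> u <N> u
  4  $ t u <N> u  u w r u t $    match u
  5  $ t u <N>    w r u t $      expand <N> -> w r
  6  $ t u r w    w r u t $      match w
  7  $ t u r      r u t $        match r
Stack after step 7: $ t u (top = u).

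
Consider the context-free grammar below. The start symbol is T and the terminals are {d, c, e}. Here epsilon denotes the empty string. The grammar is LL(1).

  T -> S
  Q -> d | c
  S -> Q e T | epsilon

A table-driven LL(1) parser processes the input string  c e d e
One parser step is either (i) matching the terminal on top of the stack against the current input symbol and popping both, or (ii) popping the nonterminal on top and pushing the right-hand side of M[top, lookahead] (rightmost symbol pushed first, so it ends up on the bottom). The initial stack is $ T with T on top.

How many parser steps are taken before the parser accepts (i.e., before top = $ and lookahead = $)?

      Stack    Input      Action
   1  $ T      c e d e $  expand T -> S
   2  $ S      c e d e $  expand S -> Q e T
   3  $ T e Q  c e d e $  expand Q -> c
   4  $ T e c  c e d e $  match c
   5  $ T e    e d e $    match e
   6  $ T      d e $      expand T -> S
   7  $ S      d e $      expand S -> Q e T
   8  $ T e Q  d e $      expand Q -> d
   9  $ T e d  d e $      match d
  10  $ T e    e $        match e
  11  $ T      $          expand T -> S
  12  $ S      $          expand S -> epsilon
Accept reached after 12 steps.

12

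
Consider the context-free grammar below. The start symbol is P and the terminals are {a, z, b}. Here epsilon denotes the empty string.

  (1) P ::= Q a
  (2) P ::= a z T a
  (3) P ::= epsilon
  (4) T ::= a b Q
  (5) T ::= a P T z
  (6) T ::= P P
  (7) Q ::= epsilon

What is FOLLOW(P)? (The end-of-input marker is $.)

{$, a, z}

FIRST(Q): from Q::=epsilon we get {epsilon}. So FIRST(Q) = {epsilon}.
FIRST(P): from P::=Q a we get {a}; from P::=a z T a we get {a}; from P::=epsilon we get {epsilon}. So FIRST(P) = {epsilon, a}.
FIRST(T): from T::=a b Q we get {a}; from T::=a P T z we get {a}; from T::=P P we get {epsilon, a}. So FIRST(T) = {epsilon, a}.
FOLLOW(P) includes $ since P is the start symbol.
FOLLOW(T): in P::=a z T a, T is followed by a with FIRST {a}; in T::=a P T z, T is followed by z with FIRST {z}. Thus FOLLOW(T) = {a, z}.
FOLLOW(P): in T::=a P T z, P is followed by T z with FIRST {a, z}; in T::=P P (occurrence 1), P is followed by P with FIRST {epsilon, a}; in T::=P P (occurrence 1), the suffix after P is nullable, so FOLLOW(P) ⊇ FOLLOW(T) = {a, z}; in T::=P P (occurrence 2), the suffix after P is empty, so FOLLOW(P) ⊇ FOLLOW(T) = {a, z}. Thus FOLLOW(P) = {$, a, z}.
FOLLOW(Q): in P::=Q a, Q is followed by a with FIRST {a}; in T::=a b Q, the suffix after Q is empty, so FOLLOW(Q) ⊇ FOLLOW(T) = {a, z}. Thus FOLLOW(Q) = {a, z}.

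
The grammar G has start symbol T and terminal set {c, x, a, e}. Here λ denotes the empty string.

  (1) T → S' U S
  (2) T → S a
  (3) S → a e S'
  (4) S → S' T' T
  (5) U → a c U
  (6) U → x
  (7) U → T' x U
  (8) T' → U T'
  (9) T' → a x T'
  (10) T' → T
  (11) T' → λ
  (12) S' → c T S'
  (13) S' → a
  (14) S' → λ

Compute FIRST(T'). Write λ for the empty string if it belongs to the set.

FIRST(S'): from S'→c T S' we get {c}; from S'→a we get {a}; from S'→λ we get {λ}. So FIRST(S') = {λ, a, c}.
FIRST(T): from T→S' U S we get {a, c, x}; from T→S a we get {a, c, x}. So FIRST(T) = {a, c, x}.
FIRST(S): from S→a e S' we get {a}; from S→S' T' T we get {a, c, x}. So FIRST(S) = {a, c, x}.
FIRST(U): from U→a c U we get {a}; from U→x we get {x}; from U→T' x U we get {a, c, x}. So FIRST(U) = {a, c, x}.
FIRST(T'): from T'→U T' we get {a, c, x}; from T'→a x T' we get {a}; from T'→T we get {a, c, x}; from T'→λ we get {λ}. So FIRST(T') = {λ, a, c, x}.

{λ, a, c, x}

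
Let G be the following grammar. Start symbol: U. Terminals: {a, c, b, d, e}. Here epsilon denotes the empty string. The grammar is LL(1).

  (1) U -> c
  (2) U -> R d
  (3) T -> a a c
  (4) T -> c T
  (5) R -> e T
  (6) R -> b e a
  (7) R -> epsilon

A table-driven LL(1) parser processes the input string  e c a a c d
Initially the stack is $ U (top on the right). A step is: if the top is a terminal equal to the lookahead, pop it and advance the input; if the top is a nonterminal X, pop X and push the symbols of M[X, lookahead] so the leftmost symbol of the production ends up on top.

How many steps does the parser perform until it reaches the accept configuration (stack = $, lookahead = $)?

10

step 1: stack=$ U  input=e c a a c d $  — expand U -> R d
step 2: stack=$ d R  input=e c a a c d $  — expand R -> e T
step 3: stack=$ d T e  input=e c a a c d $  — match e
step 4: stack=$ d T  input=c a a c d $  — expand T -> c T
step 5: stack=$ d T c  input=c a a c d $  — match c
step 6: stack=$ d T  input=a a c d $  — expand T -> a a c
step 7: stack=$ d c a a  input=a a c d $  — match a
step 8: stack=$ d c a  input=a c d $  — match a
step 9: stack=$ d c  input=c d $  — match c
step 10: stack=$ d  input=d $  — match d
Accept reached after 10 steps.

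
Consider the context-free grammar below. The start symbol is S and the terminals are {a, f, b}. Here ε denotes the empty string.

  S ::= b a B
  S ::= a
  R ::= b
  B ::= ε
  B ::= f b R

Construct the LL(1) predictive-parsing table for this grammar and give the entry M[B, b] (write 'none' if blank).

FIRST(S) = {a, b}
FIRST(R) = {b}
FIRST(B) = {ε, f}
FOLLOW(S) includes $ since S is the start symbol.
FOLLOW(S): S appears on no right-hand side. Thus FOLLOW(S) = {$}.
FOLLOW(B): in S::=b a B, the suffix after B is empty, so FOLLOW(B) ⊇ FOLLOW(S) = {$}. Thus FOLLOW(B) = {$}.
For B ::= ε: FIRST(ε) = {ε}, so it goes in M[B, t] for t ∈ {}; since ε ∈ FIRST, also for every t ∈ FOLLOW(B) = {$}.
For B ::= f b R: FIRST(f b R) = {f}, so it goes in M[B, t] for t ∈ {f}.
None of these place a production in M[B, b].

none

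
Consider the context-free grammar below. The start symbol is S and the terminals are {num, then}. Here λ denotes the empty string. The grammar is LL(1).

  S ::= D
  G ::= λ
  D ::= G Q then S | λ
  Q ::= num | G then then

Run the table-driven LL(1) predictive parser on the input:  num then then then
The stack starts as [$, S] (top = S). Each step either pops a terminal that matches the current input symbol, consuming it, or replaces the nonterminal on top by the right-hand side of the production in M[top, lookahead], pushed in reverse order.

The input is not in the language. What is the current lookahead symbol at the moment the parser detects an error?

$

      Stack                 Input                 Action
   1  $ S                   num then then then $  expand S ::= D
   2  $ D                   num then then then $  expand D ::= G Q then S
   3  $ S then Q G          num then then then $  expand G ::= λ
   4  $ S then Q            num then then then $  expand Q ::= num
   5  $ S then num          num then then then $  match num
   6  $ S then              then then then $      match then
   7  $ S                   then then $           expand S ::= D
   8  $ D                   then then $           expand D ::= G Q then S
   9  $ S then Q G          then then $           expand G ::= λ
  10  $ S then Q            then then $           expand Q ::= G then then
  11  $ S then then then G  then then $           expand G ::= λ
  12  $ S then then then    then then $           match then
  13  $ S then then         then $                match then
  14  $ S then              $                     error: top is terminal then but lookahead is $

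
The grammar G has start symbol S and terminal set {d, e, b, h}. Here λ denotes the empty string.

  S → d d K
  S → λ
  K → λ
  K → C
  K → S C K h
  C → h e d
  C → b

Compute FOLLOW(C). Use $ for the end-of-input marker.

{$, b, d, h}

FIRST(S): from S→d d K we get {d}; from S→λ we get {λ}. So FIRST(S) = {λ, d}.
FIRST(C): from C→h e d we get {h}; from C→b we get {b}. So FIRST(C) = {b, h}.
FIRST(K): from K→λ we get {λ}; from K→C we get {b, h}; from K→S C K h we get {b, d, h}. So FIRST(K) = {λ, b, d, h}.
FOLLOW(S) includes $ since S is the start symbol.
FOLLOW(S): in K→S C K h, S is followed by C K h with FIRST {b, h}. Thus FOLLOW(S) = {$, b, h}.
FOLLOW(K): in S→d d K, the suffix after K is empty, so FOLLOW(K) ⊇ FOLLOW(S) = {$, b, h}; in K→S C K h, K is followed by h with FIRST {h}. Thus FOLLOW(K) = {$, b, h}.
FOLLOW(C): in K→C, the suffix after C is empty, so FOLLOW(C) ⊇ FOLLOW(K) = {$, b, h}; in K→S C K h, C is followed by K h with FIRST {b, d, h}. Thus FOLLOW(C) = {$, b, d, h}.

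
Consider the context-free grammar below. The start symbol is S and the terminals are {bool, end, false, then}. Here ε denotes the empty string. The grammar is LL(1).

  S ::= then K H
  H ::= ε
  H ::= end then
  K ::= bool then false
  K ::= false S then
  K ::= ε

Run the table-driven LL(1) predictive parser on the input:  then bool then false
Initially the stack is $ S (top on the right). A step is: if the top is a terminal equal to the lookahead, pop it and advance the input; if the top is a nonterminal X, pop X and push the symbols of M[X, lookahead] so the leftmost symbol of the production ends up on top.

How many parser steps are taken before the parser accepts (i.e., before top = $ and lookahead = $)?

     Stack                Input                   Action
  1  $ S                  then bool then false $  expand S ::= then K H
  2  $ H K then           then bool then false $  match then
  3  $ H K                bool then false $       expand K ::= bool then false
  4  $ H false then bool  bool then false $       match bool
  5  $ H false then       then false $            match then
  6  $ H false            false $                 match false
  7  $ H                  $                       expand H ::= ε
Accept reached after 7 steps.

7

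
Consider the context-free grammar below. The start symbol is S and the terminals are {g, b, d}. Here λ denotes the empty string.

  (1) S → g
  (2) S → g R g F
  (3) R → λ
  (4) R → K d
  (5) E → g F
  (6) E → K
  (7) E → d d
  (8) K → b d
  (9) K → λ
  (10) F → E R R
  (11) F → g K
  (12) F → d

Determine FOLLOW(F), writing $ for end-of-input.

{$, b, d}

FIRST(S) = {g}
FIRST(K) = {λ, b}
FIRST(R) = {λ, b, d}  (via K d)
FIRST(E) = {λ, b, d, g}  (via K)
FIRST(F) = {λ, b, d, g}  (via E R R)
FOLLOW(S) includes $ since S is the start symbol.
FOLLOW(S): S appears on no right-hand side. Thus FOLLOW(S) = {$}.
FOLLOW(R): in S→g R g F, R is followed by g F with FIRST {g}; in F→E R R (occurrence 1), R is followed by R with FIRST {λ, b, d}; in F→E R R (occurrence 1), the suffix after R is nullable, so FOLLOW(R) ⊇ FOLLOW(F) = {$, b, d}; in F→E R R (occurrence 2), the suffix after R is empty, so FOLLOW(R) ⊇ FOLLOW(F) = {$, b, d}. Thus FOLLOW(R) = {$, b, d, g}.
FOLLOW(E): in F→E R R, E is followed by R R with FIRST {λ, b, d}; in F→E R R, the suffix after E is nullable, so FOLLOW(E) ⊇ FOLLOW(F) = {$, b, d}. Thus FOLLOW(E) = {$, b, d}.
FOLLOW(F): in S→g R g F, the suffix after F is empty, so FOLLOW(F) ⊇ FOLLOW(S) = {$}; in E→g F, the suffix after F is empty, so FOLLOW(F) ⊇ FOLLOW(E) = {$, b, d}. Thus FOLLOW(F) = {$, b, d}.
FOLLOW(K): in R→K d, K is followed by d with FIRST {d}; in E→K, the suffix after K is empty, so FOLLOW(K) ⊇ FOLLOW(E) = {$, b, d}; in F→g K, the suffix after K is empty, so FOLLOW(K) ⊇ FOLLOW(F) = {$, b, d}. Thus FOLLOW(K) = {$, b, d}.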